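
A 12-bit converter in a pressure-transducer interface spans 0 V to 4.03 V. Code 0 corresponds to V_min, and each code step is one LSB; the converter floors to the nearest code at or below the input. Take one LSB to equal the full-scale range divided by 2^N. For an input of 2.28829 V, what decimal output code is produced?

2325

Range is 4.03 V. LSB = 4.03 V / 2^12 ≈ 0.9839 mV.
code = ⌊(V_in − V_min)/LSB⌋ = ⌊(V_in − V_min) × 2^12 / range⌋
     = ⌊(2.28829 − (0)) × 4096 / 4.03⌋ = ⌊2.28829 × 4096/4.03⌋
     = ⌊2325.766⌋ = 2325.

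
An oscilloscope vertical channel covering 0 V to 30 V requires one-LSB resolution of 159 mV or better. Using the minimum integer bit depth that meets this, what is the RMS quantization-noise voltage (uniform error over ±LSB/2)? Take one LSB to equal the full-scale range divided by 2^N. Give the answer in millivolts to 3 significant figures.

33.8 mV

Span = 30 V.
Levels needed ≥ 30/159 mV = 188.7. 2^8 = 256 suffices, so N_min = 8.
LSB = 30 V ÷ 2^8 = 30/256 V = 117.19 mV.
V_rms = LSB/√12 = 33.8 mV.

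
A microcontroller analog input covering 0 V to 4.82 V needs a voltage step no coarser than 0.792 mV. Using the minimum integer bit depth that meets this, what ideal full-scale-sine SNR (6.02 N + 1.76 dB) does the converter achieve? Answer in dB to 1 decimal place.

80.0 dB

Full-scale range = 4.82 V.
Levels needed ≥ 4.82/0.792 mV = 6086. 2^13 = 8192 suffices, so N_min = 13.
6.02(13) + 1.76 = 80.02 dB.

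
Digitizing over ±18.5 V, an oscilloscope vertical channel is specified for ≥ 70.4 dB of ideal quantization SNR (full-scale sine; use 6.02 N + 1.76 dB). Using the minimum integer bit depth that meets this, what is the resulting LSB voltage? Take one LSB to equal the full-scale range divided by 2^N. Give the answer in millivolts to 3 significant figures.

Range = 18.5 − (-18.5) = 37 V.
N ≥ (70.4 − 1.76)/6.02 = 11.402 → N_min = 12.
LSB = 37 V ÷ 2^12 = 37/4096 V = 9.03 mV.

9.03 mV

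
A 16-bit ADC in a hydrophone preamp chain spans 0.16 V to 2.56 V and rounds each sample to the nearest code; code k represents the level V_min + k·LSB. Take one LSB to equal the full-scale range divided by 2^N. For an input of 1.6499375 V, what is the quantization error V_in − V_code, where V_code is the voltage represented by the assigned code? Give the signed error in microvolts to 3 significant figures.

Range = 2.56 − (0.16) = 2.4 V. LSB = 2.4 V / 2^16 ≈ 36.62 µV.
(1.6499375 − (0.16)) / LSB = 1.4899375 × 65536/2.4 = 40685.2267. Nearest integer: k = 40685.
Reconstructed level: 0.16 + 40685 × 2.4/65536 V = 1.6499291992 V.
e = 1.6499375 − (1.6499291992) = +8.30 µV.

+8.30 µV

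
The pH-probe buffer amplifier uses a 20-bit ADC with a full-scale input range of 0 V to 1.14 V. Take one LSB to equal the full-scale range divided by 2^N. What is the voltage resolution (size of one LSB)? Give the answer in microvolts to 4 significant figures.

Full-scale range = 1.14 V.
2^20 = 1048576 levels.
One LSB is 1.14 V / 1048576 = 1.087 µV.

1.087 µV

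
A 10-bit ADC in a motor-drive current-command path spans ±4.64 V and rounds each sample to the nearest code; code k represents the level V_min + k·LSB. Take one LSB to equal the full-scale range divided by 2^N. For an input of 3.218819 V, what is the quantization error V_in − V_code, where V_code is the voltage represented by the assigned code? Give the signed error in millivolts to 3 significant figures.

The full-scale span is 4.64 − (-4.64) = 9.28 V. LSB = 9.28 V / 2^10 ≈ 9.063 mV.
(3.218819 − (-4.64)) / LSB = 7.858819 × 1024/9.28 = 867.1800. Nearest integer: k = 867.
V_code = -4.64 + (867/1024) × 9.28 = 3.217187500 V.
V_in − V_code = 3.218819 − (3.217187500) = +1.63 mV.

+1.63 mV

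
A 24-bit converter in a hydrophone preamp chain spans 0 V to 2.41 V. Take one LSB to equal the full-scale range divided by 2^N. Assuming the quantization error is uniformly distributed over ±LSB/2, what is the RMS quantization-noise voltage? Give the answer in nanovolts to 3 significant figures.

Span = 2.41 V.
LSB = 2.41 V ÷ 2^24 = 2.41/16777216 V = 143.65 nV.
RMS of a uniform error over width LSB is LSB/√12 = 41.5 nV.

41.5 nV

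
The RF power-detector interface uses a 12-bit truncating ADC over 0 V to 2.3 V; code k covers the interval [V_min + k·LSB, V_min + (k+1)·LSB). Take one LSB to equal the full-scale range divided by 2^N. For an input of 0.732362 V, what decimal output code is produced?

Full-scale range = 2.3 V. LSB = 2.3 V / 2^12 ≈ 0.5615 mV.
code = ⌊(V_in − V_min)/LSB⌋ = ⌊(V_in − V_min) × 2^12 / range⌋
     = ⌊(0.732362 − (0)) × 4096 / 2.3⌋ = ⌊0.732362 × 4096/2.3⌋
     = ⌊1304.241⌋ = 1304.

1304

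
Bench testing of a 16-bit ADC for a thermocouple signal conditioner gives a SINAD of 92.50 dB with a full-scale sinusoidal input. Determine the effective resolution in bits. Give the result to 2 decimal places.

15.07 bits

Inverting SNR = 6.02 N + 1.76: N_eff = (92.50 − 1.76)/6.02 = 15.0731.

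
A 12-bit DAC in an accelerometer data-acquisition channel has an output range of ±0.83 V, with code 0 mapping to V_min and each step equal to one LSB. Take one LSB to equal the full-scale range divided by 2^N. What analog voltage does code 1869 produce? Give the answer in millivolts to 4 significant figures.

-72.54 mV

The full-scale span is 0.83 − (-0.83) = 1.66 V. LSB = 1.66 V / 2^12.
V_out = -0.83 + 1869 × (1.66/4096) V
      = -0.83 V + 0.757456 V = -0.0725439 V.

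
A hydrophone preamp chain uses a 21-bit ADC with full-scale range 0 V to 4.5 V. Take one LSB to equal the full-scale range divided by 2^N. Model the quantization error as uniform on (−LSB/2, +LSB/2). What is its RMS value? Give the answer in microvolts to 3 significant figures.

Span = 4.5 V.
Step size = 4.5/2097152 V = 2.1458 µV.
V_rms = LSB/√12 = 2.1458 µV / √12 = 0.619 µV.

0.619 µV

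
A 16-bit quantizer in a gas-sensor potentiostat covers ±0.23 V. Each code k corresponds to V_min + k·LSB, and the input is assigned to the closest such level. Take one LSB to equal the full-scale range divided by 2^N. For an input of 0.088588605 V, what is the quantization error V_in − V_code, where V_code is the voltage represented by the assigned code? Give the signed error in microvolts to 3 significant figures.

+1.26 µV

Full-scale range = 0.23 V − (-0.23 V) = 0.46 V. LSB = 0.46 V / 2^16 ≈ 7.019 µV.
(V_in − V_min)/LSB = (0.088588605 − (-0.23)) × 65536/0.46 = 45389.1800 → nearest code k = 45389.
V_code = V_min + k × range/2^16 = -0.23 + 45389 × 0.46/65536 = 0.088587341309 V.
V_in − V_code = 0.088588605 − (0.088587341309) = +1.26 µV.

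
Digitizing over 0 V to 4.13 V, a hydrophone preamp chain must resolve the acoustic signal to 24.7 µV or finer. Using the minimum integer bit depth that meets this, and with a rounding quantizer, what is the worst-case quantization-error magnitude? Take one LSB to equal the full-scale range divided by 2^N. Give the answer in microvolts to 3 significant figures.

Full-scale range = 4.13 V.
Required number of levels: 4.13/24.7 µV = 167210; smallest N with 2^N ≥ that is 18.
Step size = 4.13/262144 V = 15.755 µV.
Max error for round-to-nearest is LSB/2 = 7.88 µV.

7.88 µV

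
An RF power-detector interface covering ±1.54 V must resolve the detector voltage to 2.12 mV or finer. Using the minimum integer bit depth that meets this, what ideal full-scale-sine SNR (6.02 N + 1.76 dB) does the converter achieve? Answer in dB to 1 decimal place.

The full-scale span is 1.54 − (-1.54) = 3.08 V.
Levels needed ≥ 3.08/2.12 mV = 1453. 2^11 = 2048 suffices, so N_min = 11.
6.02(11) + 1.76 = 67.98 dB.

68.0 dB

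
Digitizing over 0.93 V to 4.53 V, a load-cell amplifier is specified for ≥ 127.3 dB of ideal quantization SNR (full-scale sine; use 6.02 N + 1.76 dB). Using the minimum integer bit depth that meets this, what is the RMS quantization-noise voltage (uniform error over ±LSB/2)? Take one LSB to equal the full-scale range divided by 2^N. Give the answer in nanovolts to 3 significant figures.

Span: 4.53 V − (0.93 V) = 3.6 V.
6.02 N + 1.76 ≥ 127.3 gives N ≥ 20.854, so the minimum integer is 21.
One LSB is 3.6 V / 2097152 = 1.7166 µV.
V_rms = LSB/√12 = 496 nV.

496 nV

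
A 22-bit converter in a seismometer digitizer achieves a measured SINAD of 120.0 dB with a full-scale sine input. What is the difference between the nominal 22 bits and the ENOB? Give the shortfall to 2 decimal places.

ENOB = (SINAD − 1.76)/6.02 = (120.0 − 1.76)/6.02 = 19.6412 bits.
Lost resolution: 22 − 19.6412 = 2.3588 bits.

2.36 bits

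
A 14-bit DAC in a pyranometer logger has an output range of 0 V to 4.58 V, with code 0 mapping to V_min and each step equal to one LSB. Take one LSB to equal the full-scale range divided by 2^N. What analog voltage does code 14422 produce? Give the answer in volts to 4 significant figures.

4.032 V

Full-scale range = 4.58 V. LSB = 4.58 V / 2^14.
Output = V_min + (14422/16384) × range = 0 + 0.880249 × 4.58 V
      = 0 + 4.03154 = 4.03154 V.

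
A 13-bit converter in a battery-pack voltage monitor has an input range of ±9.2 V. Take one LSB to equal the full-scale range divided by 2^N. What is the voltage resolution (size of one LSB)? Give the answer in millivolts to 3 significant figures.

Range = 9.2 − (-9.2) = 18.4 V.
There are 2^13 = 8192 steps.
Step size = 18.4/8192 V = 2.25 mV.

2.25 mV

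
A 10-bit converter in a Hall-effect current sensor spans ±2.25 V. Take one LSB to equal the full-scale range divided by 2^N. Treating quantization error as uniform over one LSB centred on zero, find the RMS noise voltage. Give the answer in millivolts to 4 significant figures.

1.269 mV

Span: 2.25 V − (-2.25 V) = 4.5 V.
LSB = 4.5 V ÷ 2^10 = 4.5/1024 V = 4.39453 mV.
V_rms = LSB/√12 = 4.39453 mV / √12 = 1.269 mV.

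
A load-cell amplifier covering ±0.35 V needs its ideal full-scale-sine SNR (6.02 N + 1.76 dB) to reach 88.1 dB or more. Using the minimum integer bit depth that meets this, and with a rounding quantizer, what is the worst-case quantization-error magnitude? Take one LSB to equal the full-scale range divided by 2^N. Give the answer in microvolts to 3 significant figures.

Span: 0.35 V − (-0.35 V) = 0.7 V.
Solving 6.02 N ≥ 88.1 − 1.76: N ≥ 14.342. Round up → N = 15.
LSB = 0.7 V / 2^15 = 21.362 µV.
Max error for round-to-nearest is LSB/2 = 10.7 µV.

10.7 µV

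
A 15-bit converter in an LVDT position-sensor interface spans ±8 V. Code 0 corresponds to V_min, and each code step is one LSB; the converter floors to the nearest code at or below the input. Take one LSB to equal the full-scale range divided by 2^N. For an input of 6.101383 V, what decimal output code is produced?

Full-scale range = 8 V − (-8 V) = 16 V. LSB = 16 V / 2^15 ≈ 488.3 µV.
(V_in − V_min) × 2^15/range = (6.101383 − (-8)) × 32768/16 = 28879.632.
Floor → code = 28879.

28879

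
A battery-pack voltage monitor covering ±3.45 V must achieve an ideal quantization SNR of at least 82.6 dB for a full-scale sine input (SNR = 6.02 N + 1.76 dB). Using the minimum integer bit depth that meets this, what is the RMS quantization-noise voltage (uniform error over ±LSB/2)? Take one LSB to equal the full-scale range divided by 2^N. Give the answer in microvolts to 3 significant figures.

122 µV

Span: 3.45 V − (-3.45 V) = 6.9 V.
Required N = ⌈(82.6 − 1.76)/6.02⌉ = ⌈13.429⌉ = 14.
LSB = 6.9 V / 2^14 = 421.14 µV.
RMS noise = LSB/√12 = 122 µV.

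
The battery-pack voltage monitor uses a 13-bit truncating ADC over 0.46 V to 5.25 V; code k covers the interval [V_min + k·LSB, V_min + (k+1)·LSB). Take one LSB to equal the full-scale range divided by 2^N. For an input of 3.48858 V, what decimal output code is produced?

5179

Span: 5.25 V − (0.46 V) = 4.79 V. LSB = 4.79 V / 2^13 ≈ 0.5847 mV.
(V_in − V_min) × 2^13/range = (3.48858 − (0.46)) × 8192/4.79 = 5179.567.
Floor → code = 5179.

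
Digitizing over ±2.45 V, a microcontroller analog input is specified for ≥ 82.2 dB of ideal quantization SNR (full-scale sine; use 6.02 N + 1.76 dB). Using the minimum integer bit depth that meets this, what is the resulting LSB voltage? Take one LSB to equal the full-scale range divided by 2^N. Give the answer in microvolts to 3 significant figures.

Full-scale range = 2.45 V − (-2.45 V) = 4.9 V.
N ≥ (82.2 − 1.76)/6.02 = 13.362 → N_min = 14.
One LSB is 4.9 V / 16384 = 299 µV.

299 µV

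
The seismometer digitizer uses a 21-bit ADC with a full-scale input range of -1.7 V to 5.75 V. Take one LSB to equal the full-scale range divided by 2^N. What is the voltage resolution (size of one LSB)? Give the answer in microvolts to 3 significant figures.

Range = 5.75 − (-1.7) = 7.45 V.
Number of codes = 2^21 = 2097152.
Step size = 7.45/2097152 V = 3.55 µV.

3.55 µV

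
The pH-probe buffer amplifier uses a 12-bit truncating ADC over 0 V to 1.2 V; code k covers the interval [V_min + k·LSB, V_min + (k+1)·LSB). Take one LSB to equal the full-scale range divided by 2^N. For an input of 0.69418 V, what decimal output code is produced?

2369

V_FS = 1.2 V. LSB = 1.2 V / 2^12 ≈ 293.0 µV.
(V_in − V_min) × 2^12/range = (0.69418 − (0)) × 4096/1.2 = 2369.468.
Floor → code = 2369.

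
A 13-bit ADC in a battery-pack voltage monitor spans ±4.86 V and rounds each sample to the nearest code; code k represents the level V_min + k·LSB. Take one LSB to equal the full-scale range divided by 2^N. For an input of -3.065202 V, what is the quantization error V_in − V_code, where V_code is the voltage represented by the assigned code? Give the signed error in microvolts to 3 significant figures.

−412 µV

Range = 4.86 − (-4.86) = 9.72 V. LSB = 9.72 V / 2^13 ≈ 1.187 mV.
Position in LSBs: (-3.065202 − (-4.86)) × 8192/9.72 = 1512.6528; rounding gives k = 1513.
V_code = V_min + k × range/2^13 = -4.86 + 1513 × 9.72/8192 = -3.064790039 V.
V_in − V_code = -3.065202 − (-3.064790039) = −412 µV.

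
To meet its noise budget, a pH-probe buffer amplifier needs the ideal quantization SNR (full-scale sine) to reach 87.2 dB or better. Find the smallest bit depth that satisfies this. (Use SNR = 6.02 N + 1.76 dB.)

6.02 N + 1.76 ≥ 87.2 gives N ≥ 14.193, so the minimum integer is 15.

15 bits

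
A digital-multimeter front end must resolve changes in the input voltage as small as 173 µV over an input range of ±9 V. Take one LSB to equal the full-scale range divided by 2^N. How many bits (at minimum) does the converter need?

17 bits

Full-scale range = 9 V − (-9 V) = 18 V.
Required number of levels: 18/173 µV = 104050; smallest N with 2^N ≥ that is 17.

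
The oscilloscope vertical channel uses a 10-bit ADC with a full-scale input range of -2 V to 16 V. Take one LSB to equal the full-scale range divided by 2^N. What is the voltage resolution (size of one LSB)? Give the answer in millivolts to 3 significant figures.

17.6 mV

Span: 16 V − (-2 V) = 18 V.
Number of codes = 2^10 = 1024.
Step size = 18/1024 V = 17.6 mV.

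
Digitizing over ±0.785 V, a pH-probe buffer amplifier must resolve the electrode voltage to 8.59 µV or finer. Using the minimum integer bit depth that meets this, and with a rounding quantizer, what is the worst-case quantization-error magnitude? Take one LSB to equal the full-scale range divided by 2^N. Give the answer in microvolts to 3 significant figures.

The full-scale span is 0.785 − (-0.785) = 1.57 V.
Required number of levels: 1.57/8.59 µV = 182770; smallest N with 2^N ≥ that is 18.
One LSB is 1.57 V / 262144 = 5.9891 µV.
Max error for round-to-nearest is LSB/2 = 2.99 µV.

2.99 µV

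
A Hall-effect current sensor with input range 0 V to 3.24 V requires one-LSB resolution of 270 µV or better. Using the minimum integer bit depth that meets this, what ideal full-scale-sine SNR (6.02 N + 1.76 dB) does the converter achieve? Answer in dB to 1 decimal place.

86.0 dB

Full-scale range = 3.24 V.
Need 2^N ≥ 3.24 V / 270 µV = 12000 → N_min = 14.
Ideal SNR at N = 14: 6.02·14 + 1.76 = 86.0 dB.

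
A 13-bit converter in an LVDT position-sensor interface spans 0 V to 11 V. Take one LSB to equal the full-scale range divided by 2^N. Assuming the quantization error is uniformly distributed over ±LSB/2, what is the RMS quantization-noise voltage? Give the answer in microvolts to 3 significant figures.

Range is 11 V.
LSB = 11 V / 2^13 = 1.3428 mV.
For a uniform distribution on [−LSB/2, +LSB/2], V_rms = LSB/√12 = 1.3428 mV/3.4641 = 388 µV.

388 µV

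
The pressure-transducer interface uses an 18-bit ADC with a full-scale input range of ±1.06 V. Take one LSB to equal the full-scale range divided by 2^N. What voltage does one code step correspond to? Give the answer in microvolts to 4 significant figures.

The full-scale span is 1.06 − (-1.06) = 2.12 V.
Number of codes = 2^18 = 262144.
Step size = 2.12/262144 V = 8.087 µV.

8.087 µV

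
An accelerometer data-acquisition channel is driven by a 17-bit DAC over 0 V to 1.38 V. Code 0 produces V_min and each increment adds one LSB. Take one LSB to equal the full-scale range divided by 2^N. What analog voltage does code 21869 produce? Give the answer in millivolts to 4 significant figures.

V_FS = 1.38 V. LSB = 1.38 V / 2^17.
V_out = 0 + 21869 × (1.38/131072) V
      = 0 + 0.230249 = 0.230249 V.

230.2 mV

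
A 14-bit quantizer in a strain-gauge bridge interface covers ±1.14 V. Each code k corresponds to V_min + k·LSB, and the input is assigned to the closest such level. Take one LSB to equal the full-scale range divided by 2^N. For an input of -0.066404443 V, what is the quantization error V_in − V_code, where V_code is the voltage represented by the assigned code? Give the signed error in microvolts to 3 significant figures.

Full-scale range = 1.14 V − (-1.14 V) = 2.28 V. LSB = 2.28 V / 2^14 ≈ 139.2 µV.
Position in LSBs: (-0.066404443 − (-1.14)) × 16384/2.28 = 7714.8200; rounding gives k = 7715.
Reconstructed level: -1.14 + 7715 × 2.28/16384 V = -0.066379394531 V.
V_in − V_code = -0.066404443 − (-0.066379394531) = −25.0 µV.

−25.0 µV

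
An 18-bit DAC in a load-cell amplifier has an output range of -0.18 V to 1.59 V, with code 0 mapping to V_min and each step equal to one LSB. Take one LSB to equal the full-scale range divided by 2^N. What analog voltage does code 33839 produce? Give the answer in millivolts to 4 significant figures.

Range = 1.59 − (-0.18) = 1.77 V. LSB = 1.77 V / 2^18.
V_out = V_min + code × LSB = -0.18 V + 33839 × 1.77 V / 262144
      = -0.18 V + 0.228481 V = 0.0484814 V.

48.48 mV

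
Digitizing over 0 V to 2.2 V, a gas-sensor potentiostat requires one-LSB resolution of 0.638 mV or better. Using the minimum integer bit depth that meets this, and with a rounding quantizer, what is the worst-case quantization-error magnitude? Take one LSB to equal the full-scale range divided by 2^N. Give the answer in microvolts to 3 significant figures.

V_FS = 2.2 V.
2.2 V / 0.638 mV = 3448. Since 2^11 = 2048 and 2^12 = 4096, N = 12.
LSB = 2.2 V / 2^12 = 0.53711 mV.
|e|_max = LSB/2 = 269 µV.

269 µV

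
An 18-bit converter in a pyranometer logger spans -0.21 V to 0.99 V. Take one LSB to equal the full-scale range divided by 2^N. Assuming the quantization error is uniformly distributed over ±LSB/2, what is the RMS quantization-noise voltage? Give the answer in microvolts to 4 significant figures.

1.321 µV

Range = 0.99 − (-0.21) = 1.2 V.
LSB = 1.2 V / 2^18 = 4.57764 µV.
σ_q = LSB/√12 = 4.57764 µV/3.4641 = 1.321 µV.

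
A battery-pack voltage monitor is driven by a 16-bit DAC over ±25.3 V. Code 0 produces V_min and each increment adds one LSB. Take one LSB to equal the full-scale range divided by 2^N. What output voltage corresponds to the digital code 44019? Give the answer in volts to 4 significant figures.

Span: 25.3 V − (-25.3 V) = 50.6 V. LSB = 50.6 V / 2^16.
Output = V_min + (44019/65536) × range = -25.3 + 0.671677 × 50.6 V
      = -25.3 + 33.9868 = 8.68684 V.

8.687 V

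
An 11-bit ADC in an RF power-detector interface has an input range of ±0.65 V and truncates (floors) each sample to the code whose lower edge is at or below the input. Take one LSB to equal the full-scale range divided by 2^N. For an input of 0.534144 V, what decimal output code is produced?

Span: 0.65 V − (-0.65 V) = 1.3 V. LSB = 1.3 V / 2^11 ≈ 0.6348 mV.
code = ⌊(V_in − V_min)/LSB⌋ = ⌊(V_in − V_min) × 2^11 / range⌋
     = ⌊(0.534144 − (-0.65)) × 2048 / 1.3⌋ = ⌊1.184144 × 2048/1.3⌋
     = ⌊1865.482⌋ = 1865.

1865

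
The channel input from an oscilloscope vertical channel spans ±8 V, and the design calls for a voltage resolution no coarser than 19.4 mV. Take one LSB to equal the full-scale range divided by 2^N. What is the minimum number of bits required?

Span: 8 V − (-8 V) = 16 V.
Need 2^N ≥ 16 V / 19.4 mV = 824.7 → N_min = 10.

10 bits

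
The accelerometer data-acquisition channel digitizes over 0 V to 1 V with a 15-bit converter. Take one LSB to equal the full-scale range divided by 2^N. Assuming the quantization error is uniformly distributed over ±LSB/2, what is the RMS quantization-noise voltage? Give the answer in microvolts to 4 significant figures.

8.810 µV

V_FS = 1 V.
One LSB is 1 V / 32768 = 30.5176 µV.
RMS of a uniform error over width LSB is LSB/√12 = 8.810 µV.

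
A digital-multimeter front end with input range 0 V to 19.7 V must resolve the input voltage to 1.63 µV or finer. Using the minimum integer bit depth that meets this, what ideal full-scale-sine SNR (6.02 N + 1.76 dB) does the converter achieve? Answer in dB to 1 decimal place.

Range is 19.7 V.
Need 2^N ≥ 19.7 V / 1.63 µV = 1.209e7 → N_min = 24.
6.02(24) + 1.76 = 146.24 dB.

146.2 dB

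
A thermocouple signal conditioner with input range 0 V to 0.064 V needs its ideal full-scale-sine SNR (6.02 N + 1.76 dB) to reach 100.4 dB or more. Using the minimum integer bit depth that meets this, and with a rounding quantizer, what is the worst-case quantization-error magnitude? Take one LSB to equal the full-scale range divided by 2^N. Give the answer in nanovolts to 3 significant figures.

Full-scale range = 0.064 V.
Required N = ⌈(100.4 − 1.76)/6.02⌉ = ⌈16.385⌉ = 17.
One LSB is 0.064 V / 131072 = 488.28 nV.
Half an LSB is 244 nV.

244 nV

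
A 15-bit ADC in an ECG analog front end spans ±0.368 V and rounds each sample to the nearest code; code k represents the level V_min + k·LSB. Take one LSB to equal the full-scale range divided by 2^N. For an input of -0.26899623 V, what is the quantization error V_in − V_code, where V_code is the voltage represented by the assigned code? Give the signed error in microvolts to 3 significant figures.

Full-scale range = 0.368 V − (-0.368 V) = 0.736 V. LSB = 0.736 V / 2^15 ≈ 22.46 µV.
(-0.26899623 − (-0.368)) / LSB = 0.09900377 × 32768/0.736 = 4407.8200. Nearest integer: k = 4408.
Reconstructed level: -0.368 + 4408 × 0.736/32768 V = -0.26899218750 V.
V_in − V_code = -0.26899623 − (-0.26899218750) = −4.04 µV.

−4.04 µV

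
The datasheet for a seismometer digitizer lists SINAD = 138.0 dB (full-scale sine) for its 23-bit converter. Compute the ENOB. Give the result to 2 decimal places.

22.63 bits

ENOB = (SINAD − 1.76) / 6.02 = (138.0 − 1.76) / 6.02 = 136.24 / 6.02 = 22.6312.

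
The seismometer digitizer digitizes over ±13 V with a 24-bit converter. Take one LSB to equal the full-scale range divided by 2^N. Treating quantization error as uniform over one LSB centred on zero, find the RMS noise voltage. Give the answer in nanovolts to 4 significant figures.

Range = 13 − (-13) = 26 V.
Step size = 26/16777216 V = 1.54972 µV.
RMS of a uniform error over width LSB is LSB/√12 = 447.4 nV.

447.4 nV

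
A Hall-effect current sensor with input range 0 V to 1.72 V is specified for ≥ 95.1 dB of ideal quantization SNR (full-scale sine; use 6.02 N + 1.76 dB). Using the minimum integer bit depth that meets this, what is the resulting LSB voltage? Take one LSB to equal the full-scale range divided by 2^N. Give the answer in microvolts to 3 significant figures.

26.2 µV

V_FS = 1.72 V.
Required N = ⌈(95.1 − 1.76)/6.02⌉ = ⌈15.505⌉ = 16.
LSB = 1.72 V / 2^16 = 26.2 µV.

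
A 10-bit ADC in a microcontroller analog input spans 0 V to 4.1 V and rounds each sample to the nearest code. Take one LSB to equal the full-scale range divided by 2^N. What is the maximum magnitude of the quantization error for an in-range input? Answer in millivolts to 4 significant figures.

Span = 4.1 V.
LSB = 4.1 V ÷ 2^10 = 4.1/1024 V = 4.00391 mV.
|e|_max = LSB/2 = 2.002 mV.

2.002 mV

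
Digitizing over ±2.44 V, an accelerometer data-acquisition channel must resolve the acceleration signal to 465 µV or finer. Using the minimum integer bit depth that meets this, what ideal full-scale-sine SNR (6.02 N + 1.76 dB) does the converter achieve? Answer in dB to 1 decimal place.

The full-scale span is 2.44 − (-2.44) = 4.88 V.
4.88 V / 465 µV = 10490. Since 2^13 = 8192 and 2^14 = 16384, N = 14.
Ideal SNR at N = 14: 6.02·14 + 1.76 = 86.0 dB.

86.0 dB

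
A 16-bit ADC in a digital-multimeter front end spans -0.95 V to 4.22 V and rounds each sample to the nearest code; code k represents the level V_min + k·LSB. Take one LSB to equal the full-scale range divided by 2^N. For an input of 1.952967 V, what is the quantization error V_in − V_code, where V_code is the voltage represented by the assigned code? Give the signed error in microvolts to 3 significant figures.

Full-scale range = 4.22 V − (-0.95 V) = 5.17 V. LSB = 5.17 V / 2^16 ≈ 78.89 µV.
Position in LSBs: (1.952967 − (-0.95)) × 65536/5.17 = 36798.6161; rounding gives k = 36799.
Reconstructed level: -0.95 + 36799 × 5.17/65536 V = 1.9529972839 V.
e = 1.952967 − (1.9529972839) = −30.3 µV.

−30.3 µV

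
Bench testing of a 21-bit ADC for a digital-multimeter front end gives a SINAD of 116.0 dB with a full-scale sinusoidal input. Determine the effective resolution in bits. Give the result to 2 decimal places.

18.98 bits

ENOB = (SINAD − 1.76) / 6.02 = (116.0 − 1.76) / 6.02 = 114.24 / 6.02 = 18.9767.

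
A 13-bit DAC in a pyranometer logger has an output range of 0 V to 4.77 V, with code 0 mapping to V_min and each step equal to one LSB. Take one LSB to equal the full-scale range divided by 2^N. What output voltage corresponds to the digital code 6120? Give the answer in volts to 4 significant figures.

3.564 V

Full-scale range = 4.77 V. LSB = 4.77 V / 2^13.
V_out = V_min + code × LSB = 0 V + 6120 × 4.77 V / 8192
      = 0 V + 3.56353 V = 3.56353 V.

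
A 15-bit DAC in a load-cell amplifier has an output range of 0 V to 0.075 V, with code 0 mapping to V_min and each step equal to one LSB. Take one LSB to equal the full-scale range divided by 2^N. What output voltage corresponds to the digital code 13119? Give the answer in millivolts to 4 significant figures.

30.03 mV

V_FS = 0.075 V. LSB = 0.075 V / 2^15.
Output = V_min + (13119/32768) × range = 0 + 0.400360 × 0.075 V
      = 0 V + 0.0300270 V = 0.0300270 V.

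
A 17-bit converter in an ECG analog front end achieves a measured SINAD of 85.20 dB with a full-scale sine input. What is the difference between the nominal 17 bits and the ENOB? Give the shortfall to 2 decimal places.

3.14 bits

Effective bits = (85.20 − 1.76)/6.02 = 13.8605.
17 − 13.8605 = 3.14 bits below nominal.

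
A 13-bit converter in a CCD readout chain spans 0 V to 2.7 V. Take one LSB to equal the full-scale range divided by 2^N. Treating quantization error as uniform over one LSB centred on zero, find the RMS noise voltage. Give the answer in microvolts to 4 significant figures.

95.14 µV

Range is 2.7 V.
One LSB is 2.7 V / 8192 = 329.590 µV.
V_rms = LSB/√12 = 329.590 µV / √12 = 95.14 µV.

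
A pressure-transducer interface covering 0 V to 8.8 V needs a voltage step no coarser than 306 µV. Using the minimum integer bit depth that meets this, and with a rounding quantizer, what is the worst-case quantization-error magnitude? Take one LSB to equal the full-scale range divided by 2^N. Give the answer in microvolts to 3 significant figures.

Span = 8.8 V.
Required number of levels: 8.8/306 µV = 28758; smallest N with 2^N ≥ that is 15.
LSB = 8.8 V / 2^15 = 268.55 µV.
|e|_max = LSB/2 = 134 µV.

134 µV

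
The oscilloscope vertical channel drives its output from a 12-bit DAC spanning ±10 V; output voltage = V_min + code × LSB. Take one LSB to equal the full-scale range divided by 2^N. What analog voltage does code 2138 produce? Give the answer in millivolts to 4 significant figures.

Range = 10 − (-10) = 20 V. LSB = 20 V / 2^12.
Output = V_min + (2138/4096) × range = -10 + 0.521973 × 20 V
      = -10 + 10.4395 = 0.439453 V.

439.5 mV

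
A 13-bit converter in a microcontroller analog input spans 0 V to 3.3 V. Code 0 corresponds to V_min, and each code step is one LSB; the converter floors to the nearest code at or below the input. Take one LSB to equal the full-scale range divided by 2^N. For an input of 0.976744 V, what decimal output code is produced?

V_FS = 3.3 V. LSB = 3.3 V / 2^13 ≈ 402.8 µV.
V_in − V_min = 0.976744 − (0) = 0.976744 V.
Divide by LSB: 0.976744 × 8192/3.3 = 2424.6930.
Truncating gives code 2424.

2424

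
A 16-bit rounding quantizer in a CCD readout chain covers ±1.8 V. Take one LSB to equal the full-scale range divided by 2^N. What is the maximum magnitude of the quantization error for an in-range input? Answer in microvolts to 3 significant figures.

Span: 1.8 V − (-1.8 V) = 3.6 V.
Step size = 3.6/65536 V = 54.932 µV.
|e|_max = LSB/2 = 27.5 µV.

27.5 µV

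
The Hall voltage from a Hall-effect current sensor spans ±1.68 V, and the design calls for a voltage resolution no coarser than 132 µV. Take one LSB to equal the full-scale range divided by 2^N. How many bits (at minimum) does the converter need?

Span: 1.68 V − (-1.68 V) = 3.36 V.
Levels needed ≥ 3.36/132 µV = 25450. 2^15 = 32768 suffices, so N_min = 15.

15 bits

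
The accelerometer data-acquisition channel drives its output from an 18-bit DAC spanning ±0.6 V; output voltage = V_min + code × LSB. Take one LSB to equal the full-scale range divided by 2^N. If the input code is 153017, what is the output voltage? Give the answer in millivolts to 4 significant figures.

100.5 mV

Range = 0.6 − (-0.6) = 1.2 V. LSB = 1.2 V / 2^18.
V_out = V_min + code × LSB = -0.6 V + 153017 × 1.2 V / 262144
      = -0.6 + 0.700456 = 0.100456 V.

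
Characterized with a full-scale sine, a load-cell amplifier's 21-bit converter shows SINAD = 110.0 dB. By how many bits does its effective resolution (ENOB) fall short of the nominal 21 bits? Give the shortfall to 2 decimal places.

3.02 bits

Effective bits = (110.0 − 1.76)/6.02 = 17.9801.
Lost resolution: 21 − 17.9801 = 3.0199 bits.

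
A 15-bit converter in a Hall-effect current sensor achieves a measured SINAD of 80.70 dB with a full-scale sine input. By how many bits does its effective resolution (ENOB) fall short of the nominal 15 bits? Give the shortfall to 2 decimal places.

Effective bits = (80.70 − 1.76)/6.02 = 13.1130.
Lost resolution: 15 − 13.1130 = 1.8870 bits.

1.89 bits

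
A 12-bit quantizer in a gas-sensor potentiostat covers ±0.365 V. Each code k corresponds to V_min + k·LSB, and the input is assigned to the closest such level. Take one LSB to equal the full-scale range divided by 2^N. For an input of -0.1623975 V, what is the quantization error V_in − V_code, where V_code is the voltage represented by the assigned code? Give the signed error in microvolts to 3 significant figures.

−36.7 µV

Range = 0.365 − (-0.365) = 0.73 V. LSB = 0.73 V / 2^12 ≈ 178.2 µV.
(-0.1623975 − (-0.365)) / LSB = 0.2026025 × 4096/0.73 = 1136.7943. Nearest integer: k = 1137.
Reconstructed level: -0.365 + 1137 × 0.73/4096 V = -0.1623608398 V.
Error = V_in − V_code = -0.1623975 − (-0.1623608398) = −36.7 µV.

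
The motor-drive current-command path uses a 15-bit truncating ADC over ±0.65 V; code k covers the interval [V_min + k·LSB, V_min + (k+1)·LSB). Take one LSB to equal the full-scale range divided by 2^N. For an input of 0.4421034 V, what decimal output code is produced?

27527

Full-scale range = 0.65 V − (-0.65 V) = 1.3 V. LSB = 1.3 V / 2^15 ≈ 39.67 µV.
(V_in − V_min) × 2^15/range = (0.4421034 − (-0.65)) × 32768/1.3 = 27527.726.
Floor → code = 27527.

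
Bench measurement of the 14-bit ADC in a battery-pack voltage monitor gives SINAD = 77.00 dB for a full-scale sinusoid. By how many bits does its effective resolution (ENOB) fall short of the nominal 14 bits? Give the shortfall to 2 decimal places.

ENOB = (SINAD − 1.76)/6.02 = (77.00 − 1.76)/6.02 = 12.4983 bits.
14 − 12.4983 = 1.50 bits below nominal.

1.50 bits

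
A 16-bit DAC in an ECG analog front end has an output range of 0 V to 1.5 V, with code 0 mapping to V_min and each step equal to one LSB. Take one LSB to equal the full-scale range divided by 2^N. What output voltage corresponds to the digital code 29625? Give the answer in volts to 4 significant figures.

0.6781 V

Span = 1.5 V. LSB = 1.5 V / 2^16.
Output = V_min + (29625/65536) × range = 0 + 0.452042 × 1.5 V
      = 0 + 0.678062 = 0.678062 V.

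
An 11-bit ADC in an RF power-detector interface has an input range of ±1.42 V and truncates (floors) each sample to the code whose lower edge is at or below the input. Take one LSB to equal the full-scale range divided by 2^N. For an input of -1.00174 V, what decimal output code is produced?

The full-scale span is 1.42 − (-1.42) = 2.84 V. LSB = 2.84 V / 2^11 ≈ 1.387 mV.
V_in − V_min = -1.00174 − (-1.42) = 0.41826 V.
Divide by LSB: 0.41826 × 2048/2.84 = 301.6185.
Truncating gives code 301.

301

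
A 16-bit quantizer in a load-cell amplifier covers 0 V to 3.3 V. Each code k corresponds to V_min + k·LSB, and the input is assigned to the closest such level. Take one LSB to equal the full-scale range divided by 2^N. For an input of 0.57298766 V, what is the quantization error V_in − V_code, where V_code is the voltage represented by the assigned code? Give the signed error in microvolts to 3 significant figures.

+9.45 µV

Span = 3.3 V. LSB = 3.3 V / 2^16 ≈ 50.35 µV.
(V_in − V_min)/LSB = (0.57298766 − (0)) × 65536/3.3 = 11379.1877 → nearest code k = 11379.
Reconstructed level: 0 + 11379 × 3.3/65536 V = 0.57297821045 V.
e = 0.57298766 − (0.57297821045) = +9.45 µV.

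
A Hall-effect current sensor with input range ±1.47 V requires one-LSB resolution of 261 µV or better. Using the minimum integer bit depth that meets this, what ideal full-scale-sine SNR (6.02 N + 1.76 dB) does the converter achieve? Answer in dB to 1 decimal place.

86.0 dB

The full-scale span is 1.47 − (-1.47) = 2.94 V.
2.94 V / 261 µV = 11260. Since 2^13 = 8192 and 2^14 = 16384, N = 14.
6.02(14) + 1.76 = 86.04 dB.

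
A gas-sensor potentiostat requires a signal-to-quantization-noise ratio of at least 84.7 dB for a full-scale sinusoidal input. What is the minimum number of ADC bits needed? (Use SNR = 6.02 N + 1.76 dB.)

14 bits

N ≥ (84.7 − 1.76)/6.02 = 13.777 → N_min = 14.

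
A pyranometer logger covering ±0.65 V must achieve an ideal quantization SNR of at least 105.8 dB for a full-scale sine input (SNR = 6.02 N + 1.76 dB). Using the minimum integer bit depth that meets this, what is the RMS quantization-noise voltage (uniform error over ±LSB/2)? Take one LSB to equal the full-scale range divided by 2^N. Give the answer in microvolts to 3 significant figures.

Range = 0.65 − (-0.65) = 1.3 V.
Required N = ⌈(105.8 − 1.76)/6.02⌉ = ⌈17.282⌉ = 18.
LSB = 1.3 V ÷ 2^18 = 1.3/262144 V = 4.9591 µV.
V_rms = LSB/√12 = 1.43 µV.

1.43 µV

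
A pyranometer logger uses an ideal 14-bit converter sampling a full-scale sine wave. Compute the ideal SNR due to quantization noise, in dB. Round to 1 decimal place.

86.0 dB

Ideal quantization SNR: 6.02 × 14 + 1.76 dB = 86.0 dB.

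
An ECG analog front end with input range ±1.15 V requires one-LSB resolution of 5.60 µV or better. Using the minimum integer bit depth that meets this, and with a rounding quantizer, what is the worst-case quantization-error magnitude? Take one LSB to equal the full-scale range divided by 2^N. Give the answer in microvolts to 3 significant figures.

Range = 1.15 − (-1.15) = 2.3 V.
Required number of levels: 2.3/5.60 µV = 410710; smallest N with 2^N ≥ that is 19.
One LSB is 2.3 V / 524288 = 4.3869 µV.
Half an LSB is 2.19 µV.

2.19 µV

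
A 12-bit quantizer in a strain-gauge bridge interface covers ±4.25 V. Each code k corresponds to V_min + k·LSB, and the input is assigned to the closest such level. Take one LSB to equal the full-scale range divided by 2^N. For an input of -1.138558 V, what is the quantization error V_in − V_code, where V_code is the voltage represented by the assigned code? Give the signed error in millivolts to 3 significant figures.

Span: 4.25 V − (-4.25 V) = 8.5 V. LSB = 8.5 V / 2^12 ≈ 2.075 mV.
(V_in − V_min)/LSB = (-1.138558 − (-4.25)) × 4096/8.5 = 1499.3490 → nearest code k = 1499.
V_code = -4.25 + (1499/4096) × 8.5 = -1.139282227 V.
V_in − V_code = -1.138558 − (-1.139282227) = +0.724 mV.

+0.724 mV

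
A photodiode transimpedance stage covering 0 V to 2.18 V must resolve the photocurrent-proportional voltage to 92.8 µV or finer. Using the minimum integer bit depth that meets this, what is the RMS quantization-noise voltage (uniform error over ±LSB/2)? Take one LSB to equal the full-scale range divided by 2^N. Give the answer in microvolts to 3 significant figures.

Span = 2.18 V.
Levels needed ≥ 2.18/92.8 µV = 23490. 2^15 = 32768 suffices, so N_min = 15.
Step size = 2.18/32768 V = 66.528 µV.
RMS noise = LSB/√12 = 19.2 µV.

19.2 µV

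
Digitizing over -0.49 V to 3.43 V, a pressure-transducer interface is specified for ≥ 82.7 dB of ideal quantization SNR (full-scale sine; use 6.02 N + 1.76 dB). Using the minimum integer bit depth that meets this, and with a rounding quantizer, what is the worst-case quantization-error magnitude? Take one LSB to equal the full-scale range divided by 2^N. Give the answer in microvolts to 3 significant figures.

Span: 3.43 V − (-0.49 V) = 3.92 V.
Solving 6.02 N ≥ 82.7 − 1.76: N ≥ 13.445. Round up → N = 14.
One LSB is 3.92 V / 16384 = 239.26 µV.
|e|_max = LSB/2 = 120 µV.

120 µV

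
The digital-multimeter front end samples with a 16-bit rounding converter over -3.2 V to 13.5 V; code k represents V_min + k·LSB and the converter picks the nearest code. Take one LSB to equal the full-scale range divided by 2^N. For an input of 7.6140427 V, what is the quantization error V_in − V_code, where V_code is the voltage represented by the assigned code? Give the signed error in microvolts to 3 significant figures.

−83.9 µV

Full-scale range = 13.5 V − (-3.2 V) = 16.7 V. LSB = 16.7 V / 2^16 ≈ 254.8 µV.
(7.6140427 − (-3.2)) / LSB = 10.8140427 × 65536/16.7 = 42437.6708. Nearest integer: k = 42438.
V_code = V_min + k × range/2^16 = -3.2 + 42438 × 16.7/65536 = 7.6141265869 V.
V_in − V_code = 7.6140427 − (7.6141265869) = −83.9 µV.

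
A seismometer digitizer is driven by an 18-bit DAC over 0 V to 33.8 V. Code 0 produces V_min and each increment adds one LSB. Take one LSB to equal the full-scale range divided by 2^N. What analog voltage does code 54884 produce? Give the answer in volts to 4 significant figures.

7.077 V

V_FS = 33.8 V. LSB = 33.8 V / 2^18.
V_out = 0 + 54884 × (33.8/262144) V
      = 0 + 7.07657 = 7.07657 V.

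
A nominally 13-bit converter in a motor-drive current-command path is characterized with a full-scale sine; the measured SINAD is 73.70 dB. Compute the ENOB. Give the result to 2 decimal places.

(73.70 − 1.76) / 6.02 = 71.94/6.02 = 11.9502 effective bits.

11.95 bits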